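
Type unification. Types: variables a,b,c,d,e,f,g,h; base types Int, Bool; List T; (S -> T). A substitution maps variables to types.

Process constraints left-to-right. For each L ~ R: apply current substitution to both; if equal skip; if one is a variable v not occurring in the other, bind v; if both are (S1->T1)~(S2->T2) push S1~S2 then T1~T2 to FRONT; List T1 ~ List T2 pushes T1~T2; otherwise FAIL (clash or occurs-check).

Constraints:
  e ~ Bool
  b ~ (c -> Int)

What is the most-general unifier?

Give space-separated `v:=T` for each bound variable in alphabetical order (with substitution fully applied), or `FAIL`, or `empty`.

step 1: unify e ~ Bool  [subst: {-} | 1 pending]
  bind e := Bool
step 2: unify b ~ (c -> Int)  [subst: {e:=Bool} | 0 pending]
  bind b := (c -> Int)

Answer: b:=(c -> Int) e:=Bool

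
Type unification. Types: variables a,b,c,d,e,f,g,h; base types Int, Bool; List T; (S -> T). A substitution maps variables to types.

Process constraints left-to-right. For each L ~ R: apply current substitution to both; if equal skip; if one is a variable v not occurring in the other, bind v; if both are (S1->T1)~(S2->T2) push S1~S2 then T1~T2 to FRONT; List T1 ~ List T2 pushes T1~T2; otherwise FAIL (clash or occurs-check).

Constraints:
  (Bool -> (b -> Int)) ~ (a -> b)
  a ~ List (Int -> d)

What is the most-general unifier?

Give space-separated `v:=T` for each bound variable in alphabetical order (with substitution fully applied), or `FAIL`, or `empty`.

step 1: unify (Bool -> (b -> Int)) ~ (a -> b)  [subst: {-} | 1 pending]
  -> decompose arrow: push Bool~a, (b -> Int)~b
step 2: unify Bool ~ a  [subst: {-} | 2 pending]
  bind a := Bool
step 3: unify (b -> Int) ~ b  [subst: {a:=Bool} | 1 pending]
  occurs-check fail

Answer: FAIL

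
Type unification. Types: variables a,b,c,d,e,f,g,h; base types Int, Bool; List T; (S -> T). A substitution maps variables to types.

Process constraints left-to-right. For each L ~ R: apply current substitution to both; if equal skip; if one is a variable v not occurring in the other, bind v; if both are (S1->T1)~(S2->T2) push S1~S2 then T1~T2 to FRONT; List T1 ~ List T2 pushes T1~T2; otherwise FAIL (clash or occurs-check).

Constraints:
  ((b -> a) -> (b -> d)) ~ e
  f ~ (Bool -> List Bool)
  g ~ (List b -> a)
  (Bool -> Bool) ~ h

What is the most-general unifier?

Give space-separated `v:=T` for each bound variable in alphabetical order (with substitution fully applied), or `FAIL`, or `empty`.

step 1: unify ((b -> a) -> (b -> d)) ~ e  [subst: {-} | 3 pending]
  bind e := ((b -> a) -> (b -> d))
step 2: unify f ~ (Bool -> List Bool)  [subst: {e:=((b -> a) -> (b -> d))} | 2 pending]
  bind f := (Bool -> List Bool)
step 3: unify g ~ (List b -> a)  [subst: {e:=((b -> a) -> (b -> d)), f:=(Bool -> List Bool)} | 1 pending]
  bind g := (List b -> a)
step 4: unify (Bool -> Bool) ~ h  [subst: {e:=((b -> a) -> (b -> d)), f:=(Bool -> List Bool), g:=(List b -> a)} | 0 pending]
  bind h := (Bool -> Bool)

Answer: e:=((b -> a) -> (b -> d)) f:=(Bool -> List Bool) g:=(List b -> a) h:=(Bool -> Bool)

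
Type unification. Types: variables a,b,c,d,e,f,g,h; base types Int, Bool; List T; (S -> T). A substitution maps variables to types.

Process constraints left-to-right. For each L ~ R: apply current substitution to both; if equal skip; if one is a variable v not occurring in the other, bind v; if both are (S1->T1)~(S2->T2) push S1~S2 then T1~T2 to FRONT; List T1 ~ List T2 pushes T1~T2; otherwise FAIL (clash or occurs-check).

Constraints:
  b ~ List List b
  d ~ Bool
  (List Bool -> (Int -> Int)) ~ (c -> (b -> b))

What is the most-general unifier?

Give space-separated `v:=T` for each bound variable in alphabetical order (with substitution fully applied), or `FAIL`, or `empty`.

step 1: unify b ~ List List b  [subst: {-} | 2 pending]
  occurs-check fail: b in List List b

Answer: FAIL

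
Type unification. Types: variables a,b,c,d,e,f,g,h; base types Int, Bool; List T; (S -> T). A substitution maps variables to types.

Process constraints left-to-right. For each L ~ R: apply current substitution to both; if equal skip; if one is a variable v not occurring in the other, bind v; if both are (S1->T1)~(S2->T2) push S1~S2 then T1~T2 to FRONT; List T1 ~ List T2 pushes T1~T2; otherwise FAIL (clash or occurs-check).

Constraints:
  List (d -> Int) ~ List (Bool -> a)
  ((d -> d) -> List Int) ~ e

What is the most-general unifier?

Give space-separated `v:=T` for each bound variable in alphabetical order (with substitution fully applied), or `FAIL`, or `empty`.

Answer: a:=Int d:=Bool e:=((Bool -> Bool) -> List Int)

Derivation:
step 1: unify List (d -> Int) ~ List (Bool -> a)  [subst: {-} | 1 pending]
  -> decompose List: push (d -> Int)~(Bool -> a)
step 2: unify (d -> Int) ~ (Bool -> a)  [subst: {-} | 1 pending]
  -> decompose arrow: push d~Bool, Int~a
step 3: unify d ~ Bool  [subst: {-} | 2 pending]
  bind d := Bool
step 4: unify Int ~ a  [subst: {d:=Bool} | 1 pending]
  bind a := Int
step 5: unify ((Bool -> Bool) -> List Int) ~ e  [subst: {d:=Bool, a:=Int} | 0 pending]
  bind e := ((Bool -> Bool) -> List Int)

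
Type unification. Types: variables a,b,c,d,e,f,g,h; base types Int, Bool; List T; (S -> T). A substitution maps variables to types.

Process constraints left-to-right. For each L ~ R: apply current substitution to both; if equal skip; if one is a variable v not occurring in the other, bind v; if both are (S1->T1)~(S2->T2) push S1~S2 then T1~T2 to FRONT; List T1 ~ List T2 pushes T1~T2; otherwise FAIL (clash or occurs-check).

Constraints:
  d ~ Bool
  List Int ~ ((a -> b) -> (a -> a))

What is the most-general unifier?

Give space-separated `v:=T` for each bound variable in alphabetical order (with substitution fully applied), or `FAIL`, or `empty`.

Answer: FAIL

Derivation:
step 1: unify d ~ Bool  [subst: {-} | 1 pending]
  bind d := Bool
step 2: unify List Int ~ ((a -> b) -> (a -> a))  [subst: {d:=Bool} | 0 pending]
  clash: List Int vs ((a -> b) -> (a -> a))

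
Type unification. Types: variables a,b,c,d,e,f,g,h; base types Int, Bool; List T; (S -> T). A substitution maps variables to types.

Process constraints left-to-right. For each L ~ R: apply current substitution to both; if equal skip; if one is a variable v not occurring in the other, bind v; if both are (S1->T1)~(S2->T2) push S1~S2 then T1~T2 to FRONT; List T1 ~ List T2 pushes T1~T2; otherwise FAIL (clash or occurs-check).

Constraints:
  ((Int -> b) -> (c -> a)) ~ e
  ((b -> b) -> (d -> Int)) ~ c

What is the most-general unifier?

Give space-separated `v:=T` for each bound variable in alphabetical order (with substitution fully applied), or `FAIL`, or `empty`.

Answer: c:=((b -> b) -> (d -> Int)) e:=((Int -> b) -> (((b -> b) -> (d -> Int)) -> a))

Derivation:
step 1: unify ((Int -> b) -> (c -> a)) ~ e  [subst: {-} | 1 pending]
  bind e := ((Int -> b) -> (c -> a))
step 2: unify ((b -> b) -> (d -> Int)) ~ c  [subst: {e:=((Int -> b) -> (c -> a))} | 0 pending]
  bind c := ((b -> b) -> (d -> Int))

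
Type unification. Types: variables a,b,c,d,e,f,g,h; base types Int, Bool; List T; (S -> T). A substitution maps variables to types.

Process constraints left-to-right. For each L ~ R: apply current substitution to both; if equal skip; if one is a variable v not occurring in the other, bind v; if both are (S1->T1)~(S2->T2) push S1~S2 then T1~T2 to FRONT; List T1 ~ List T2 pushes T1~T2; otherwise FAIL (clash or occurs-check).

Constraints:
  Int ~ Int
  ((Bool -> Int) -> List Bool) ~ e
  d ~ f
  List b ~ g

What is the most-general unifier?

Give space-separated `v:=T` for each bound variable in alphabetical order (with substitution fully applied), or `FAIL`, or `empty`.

Answer: d:=f e:=((Bool -> Int) -> List Bool) g:=List b

Derivation:
step 1: unify Int ~ Int  [subst: {-} | 3 pending]
  -> identical, skip
step 2: unify ((Bool -> Int) -> List Bool) ~ e  [subst: {-} | 2 pending]
  bind e := ((Bool -> Int) -> List Bool)
step 3: unify d ~ f  [subst: {e:=((Bool -> Int) -> List Bool)} | 1 pending]
  bind d := f
step 4: unify List b ~ g  [subst: {e:=((Bool -> Int) -> List Bool), d:=f} | 0 pending]
  bind g := List b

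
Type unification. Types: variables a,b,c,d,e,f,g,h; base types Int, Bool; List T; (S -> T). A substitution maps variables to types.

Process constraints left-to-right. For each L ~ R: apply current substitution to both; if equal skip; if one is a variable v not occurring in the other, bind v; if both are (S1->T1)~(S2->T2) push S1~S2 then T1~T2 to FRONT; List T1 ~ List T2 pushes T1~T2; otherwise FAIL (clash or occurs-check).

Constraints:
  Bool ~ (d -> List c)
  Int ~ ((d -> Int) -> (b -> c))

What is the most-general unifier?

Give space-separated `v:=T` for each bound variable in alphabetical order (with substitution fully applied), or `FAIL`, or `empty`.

Answer: FAIL

Derivation:
step 1: unify Bool ~ (d -> List c)  [subst: {-} | 1 pending]
  clash: Bool vs (d -> List c)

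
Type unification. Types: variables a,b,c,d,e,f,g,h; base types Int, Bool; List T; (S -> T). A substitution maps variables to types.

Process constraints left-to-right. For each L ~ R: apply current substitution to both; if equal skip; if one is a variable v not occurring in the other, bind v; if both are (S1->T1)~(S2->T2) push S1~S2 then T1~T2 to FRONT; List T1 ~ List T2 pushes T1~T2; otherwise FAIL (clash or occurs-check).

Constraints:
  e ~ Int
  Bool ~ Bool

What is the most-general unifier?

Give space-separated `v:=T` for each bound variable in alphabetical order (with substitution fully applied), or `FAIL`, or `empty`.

Answer: e:=Int

Derivation:
step 1: unify e ~ Int  [subst: {-} | 1 pending]
  bind e := Int
step 2: unify Bool ~ Bool  [subst: {e:=Int} | 0 pending]
  -> identical, skip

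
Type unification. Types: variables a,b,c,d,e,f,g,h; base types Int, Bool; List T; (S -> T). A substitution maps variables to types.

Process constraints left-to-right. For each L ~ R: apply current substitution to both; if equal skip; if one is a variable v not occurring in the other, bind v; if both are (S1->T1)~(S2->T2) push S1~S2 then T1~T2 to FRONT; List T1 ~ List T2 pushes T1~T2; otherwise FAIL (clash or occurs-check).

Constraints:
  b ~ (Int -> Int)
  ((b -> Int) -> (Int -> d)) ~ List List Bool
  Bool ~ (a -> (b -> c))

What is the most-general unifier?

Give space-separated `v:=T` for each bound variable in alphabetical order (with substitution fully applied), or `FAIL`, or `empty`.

Answer: FAIL

Derivation:
step 1: unify b ~ (Int -> Int)  [subst: {-} | 2 pending]
  bind b := (Int -> Int)
step 2: unify (((Int -> Int) -> Int) -> (Int -> d)) ~ List List Bool  [subst: {b:=(Int -> Int)} | 1 pending]
  clash: (((Int -> Int) -> Int) -> (Int -> d)) vs List List Bool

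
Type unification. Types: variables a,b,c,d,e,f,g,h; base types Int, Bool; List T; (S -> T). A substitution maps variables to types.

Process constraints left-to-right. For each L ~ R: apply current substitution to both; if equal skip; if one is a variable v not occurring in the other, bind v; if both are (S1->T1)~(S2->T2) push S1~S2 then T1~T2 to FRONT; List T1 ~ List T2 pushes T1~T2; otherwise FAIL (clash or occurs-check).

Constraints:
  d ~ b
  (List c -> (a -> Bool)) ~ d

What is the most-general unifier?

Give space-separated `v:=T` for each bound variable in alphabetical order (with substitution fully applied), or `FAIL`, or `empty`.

step 1: unify d ~ b  [subst: {-} | 1 pending]
  bind d := b
step 2: unify (List c -> (a -> Bool)) ~ b  [subst: {d:=b} | 0 pending]
  bind b := (List c -> (a -> Bool))

Answer: b:=(List c -> (a -> Bool)) d:=(List c -> (a -> Bool))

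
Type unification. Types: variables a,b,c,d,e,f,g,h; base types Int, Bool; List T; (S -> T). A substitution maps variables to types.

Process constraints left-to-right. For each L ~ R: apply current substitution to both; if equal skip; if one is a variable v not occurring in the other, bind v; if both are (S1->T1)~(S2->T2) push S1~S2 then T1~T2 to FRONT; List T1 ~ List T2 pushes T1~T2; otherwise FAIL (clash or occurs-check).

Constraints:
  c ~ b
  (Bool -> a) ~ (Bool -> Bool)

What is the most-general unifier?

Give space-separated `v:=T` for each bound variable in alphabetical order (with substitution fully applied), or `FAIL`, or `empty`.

step 1: unify c ~ b  [subst: {-} | 1 pending]
  bind c := b
step 2: unify (Bool -> a) ~ (Bool -> Bool)  [subst: {c:=b} | 0 pending]
  -> decompose arrow: push Bool~Bool, a~Bool
step 3: unify Bool ~ Bool  [subst: {c:=b} | 1 pending]
  -> identical, skip
step 4: unify a ~ Bool  [subst: {c:=b} | 0 pending]
  bind a := Bool

Answer: a:=Bool c:=b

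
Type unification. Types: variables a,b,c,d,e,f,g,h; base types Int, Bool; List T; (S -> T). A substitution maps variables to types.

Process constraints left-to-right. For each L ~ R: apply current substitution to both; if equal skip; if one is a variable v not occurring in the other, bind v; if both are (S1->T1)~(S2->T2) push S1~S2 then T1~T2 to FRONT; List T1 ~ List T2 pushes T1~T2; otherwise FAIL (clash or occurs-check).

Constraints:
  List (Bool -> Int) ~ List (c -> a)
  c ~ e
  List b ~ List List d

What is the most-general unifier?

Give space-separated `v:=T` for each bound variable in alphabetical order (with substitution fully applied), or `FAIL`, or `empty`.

Answer: a:=Int b:=List d c:=Bool e:=Bool

Derivation:
step 1: unify List (Bool -> Int) ~ List (c -> a)  [subst: {-} | 2 pending]
  -> decompose List: push (Bool -> Int)~(c -> a)
step 2: unify (Bool -> Int) ~ (c -> a)  [subst: {-} | 2 pending]
  -> decompose arrow: push Bool~c, Int~a
step 3: unify Bool ~ c  [subst: {-} | 3 pending]
  bind c := Bool
step 4: unify Int ~ a  [subst: {c:=Bool} | 2 pending]
  bind a := Int
step 5: unify Bool ~ e  [subst: {c:=Bool, a:=Int} | 1 pending]
  bind e := Bool
step 6: unify List b ~ List List d  [subst: {c:=Bool, a:=Int, e:=Bool} | 0 pending]
  -> decompose List: push b~List d
step 7: unify b ~ List d  [subst: {c:=Bool, a:=Int, e:=Bool} | 0 pending]
  bind b := List d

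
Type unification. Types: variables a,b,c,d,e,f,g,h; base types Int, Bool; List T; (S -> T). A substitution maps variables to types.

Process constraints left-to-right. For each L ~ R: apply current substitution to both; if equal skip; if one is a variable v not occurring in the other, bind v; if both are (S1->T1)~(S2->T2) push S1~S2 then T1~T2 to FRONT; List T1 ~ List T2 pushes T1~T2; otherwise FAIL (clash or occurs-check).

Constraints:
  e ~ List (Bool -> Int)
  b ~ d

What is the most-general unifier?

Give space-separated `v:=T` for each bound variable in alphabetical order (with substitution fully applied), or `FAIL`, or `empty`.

step 1: unify e ~ List (Bool -> Int)  [subst: {-} | 1 pending]
  bind e := List (Bool -> Int)
step 2: unify b ~ d  [subst: {e:=List (Bool -> Int)} | 0 pending]
  bind b := d

Answer: b:=d e:=List (Bool -> Int)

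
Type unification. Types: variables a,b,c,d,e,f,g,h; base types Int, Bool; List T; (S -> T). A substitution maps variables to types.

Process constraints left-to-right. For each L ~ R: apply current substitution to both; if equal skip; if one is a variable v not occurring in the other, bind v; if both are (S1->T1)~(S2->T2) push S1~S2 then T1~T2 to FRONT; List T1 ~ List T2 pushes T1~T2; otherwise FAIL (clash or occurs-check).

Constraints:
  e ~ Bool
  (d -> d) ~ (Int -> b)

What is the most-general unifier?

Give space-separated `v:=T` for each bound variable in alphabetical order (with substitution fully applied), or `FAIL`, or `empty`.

step 1: unify e ~ Bool  [subst: {-} | 1 pending]
  bind e := Bool
step 2: unify (d -> d) ~ (Int -> b)  [subst: {e:=Bool} | 0 pending]
  -> decompose arrow: push d~Int, d~b
step 3: unify d ~ Int  [subst: {e:=Bool} | 1 pending]
  bind d := Int
step 4: unify Int ~ b  [subst: {e:=Bool, d:=Int} | 0 pending]
  bind b := Int

Answer: b:=Int d:=Int e:=Bool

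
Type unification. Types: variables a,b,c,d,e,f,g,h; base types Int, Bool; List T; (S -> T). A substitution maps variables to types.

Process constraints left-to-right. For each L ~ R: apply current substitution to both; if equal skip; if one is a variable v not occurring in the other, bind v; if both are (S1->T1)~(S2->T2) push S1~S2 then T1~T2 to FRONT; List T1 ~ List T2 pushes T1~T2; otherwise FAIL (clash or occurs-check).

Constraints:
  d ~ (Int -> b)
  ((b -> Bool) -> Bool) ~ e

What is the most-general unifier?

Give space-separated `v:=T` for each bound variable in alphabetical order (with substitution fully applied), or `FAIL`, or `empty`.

Answer: d:=(Int -> b) e:=((b -> Bool) -> Bool)

Derivation:
step 1: unify d ~ (Int -> b)  [subst: {-} | 1 pending]
  bind d := (Int -> b)
step 2: unify ((b -> Bool) -> Bool) ~ e  [subst: {d:=(Int -> b)} | 0 pending]
  bind e := ((b -> Bool) -> Bool)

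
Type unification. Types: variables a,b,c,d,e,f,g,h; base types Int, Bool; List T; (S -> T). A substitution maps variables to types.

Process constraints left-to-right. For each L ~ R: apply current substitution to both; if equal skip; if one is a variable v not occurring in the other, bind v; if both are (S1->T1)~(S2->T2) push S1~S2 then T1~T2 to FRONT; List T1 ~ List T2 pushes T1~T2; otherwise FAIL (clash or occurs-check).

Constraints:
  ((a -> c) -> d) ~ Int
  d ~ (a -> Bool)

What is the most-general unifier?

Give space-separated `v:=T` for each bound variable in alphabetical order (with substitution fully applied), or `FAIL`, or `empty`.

Answer: FAIL

Derivation:
step 1: unify ((a -> c) -> d) ~ Int  [subst: {-} | 1 pending]
  clash: ((a -> c) -> d) vs Int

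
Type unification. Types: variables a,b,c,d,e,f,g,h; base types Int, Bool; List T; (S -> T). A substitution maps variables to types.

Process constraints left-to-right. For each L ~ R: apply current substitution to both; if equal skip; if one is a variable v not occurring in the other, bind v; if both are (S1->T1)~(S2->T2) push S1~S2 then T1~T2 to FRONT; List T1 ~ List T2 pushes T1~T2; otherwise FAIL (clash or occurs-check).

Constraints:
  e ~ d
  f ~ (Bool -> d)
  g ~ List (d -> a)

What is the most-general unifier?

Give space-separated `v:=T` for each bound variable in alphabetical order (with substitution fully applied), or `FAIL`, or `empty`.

Answer: e:=d f:=(Bool -> d) g:=List (d -> a)

Derivation:
step 1: unify e ~ d  [subst: {-} | 2 pending]
  bind e := d
step 2: unify f ~ (Bool -> d)  [subst: {e:=d} | 1 pending]
  bind f := (Bool -> d)
step 3: unify g ~ List (d -> a)  [subst: {e:=d, f:=(Bool -> d)} | 0 pending]
  bind g := List (d -> a)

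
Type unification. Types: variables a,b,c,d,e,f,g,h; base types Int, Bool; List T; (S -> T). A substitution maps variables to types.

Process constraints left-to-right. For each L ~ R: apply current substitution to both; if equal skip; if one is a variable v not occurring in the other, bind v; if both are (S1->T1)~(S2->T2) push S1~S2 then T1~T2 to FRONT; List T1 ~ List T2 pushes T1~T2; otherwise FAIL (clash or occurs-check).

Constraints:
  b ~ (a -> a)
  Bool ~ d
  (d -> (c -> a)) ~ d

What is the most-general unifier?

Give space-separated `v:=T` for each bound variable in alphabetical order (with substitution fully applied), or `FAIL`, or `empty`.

step 1: unify b ~ (a -> a)  [subst: {-} | 2 pending]
  bind b := (a -> a)
step 2: unify Bool ~ d  [subst: {b:=(a -> a)} | 1 pending]
  bind d := Bool
step 3: unify (Bool -> (c -> a)) ~ Bool  [subst: {b:=(a -> a), d:=Bool} | 0 pending]
  clash: (Bool -> (c -> a)) vs Bool

Answer: FAIL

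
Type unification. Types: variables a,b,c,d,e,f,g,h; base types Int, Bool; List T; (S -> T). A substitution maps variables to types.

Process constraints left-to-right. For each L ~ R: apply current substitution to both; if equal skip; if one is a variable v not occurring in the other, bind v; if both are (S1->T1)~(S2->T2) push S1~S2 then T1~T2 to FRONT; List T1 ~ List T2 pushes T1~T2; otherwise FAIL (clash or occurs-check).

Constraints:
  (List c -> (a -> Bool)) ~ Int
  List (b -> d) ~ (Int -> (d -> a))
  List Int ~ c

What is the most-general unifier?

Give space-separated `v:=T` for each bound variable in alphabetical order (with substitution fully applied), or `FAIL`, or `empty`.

step 1: unify (List c -> (a -> Bool)) ~ Int  [subst: {-} | 2 pending]
  clash: (List c -> (a -> Bool)) vs Int

Answer: FAIL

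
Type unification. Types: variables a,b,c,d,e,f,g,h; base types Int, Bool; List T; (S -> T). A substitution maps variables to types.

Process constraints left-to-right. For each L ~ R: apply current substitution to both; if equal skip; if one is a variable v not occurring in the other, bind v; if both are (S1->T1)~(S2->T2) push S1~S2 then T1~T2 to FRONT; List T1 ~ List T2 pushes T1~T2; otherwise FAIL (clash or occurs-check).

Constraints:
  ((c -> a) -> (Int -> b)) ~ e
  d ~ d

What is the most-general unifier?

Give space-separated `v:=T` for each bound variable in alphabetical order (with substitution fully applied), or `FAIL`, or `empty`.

step 1: unify ((c -> a) -> (Int -> b)) ~ e  [subst: {-} | 1 pending]
  bind e := ((c -> a) -> (Int -> b))
step 2: unify d ~ d  [subst: {e:=((c -> a) -> (Int -> b))} | 0 pending]
  -> identical, skip

Answer: e:=((c -> a) -> (Int -> b))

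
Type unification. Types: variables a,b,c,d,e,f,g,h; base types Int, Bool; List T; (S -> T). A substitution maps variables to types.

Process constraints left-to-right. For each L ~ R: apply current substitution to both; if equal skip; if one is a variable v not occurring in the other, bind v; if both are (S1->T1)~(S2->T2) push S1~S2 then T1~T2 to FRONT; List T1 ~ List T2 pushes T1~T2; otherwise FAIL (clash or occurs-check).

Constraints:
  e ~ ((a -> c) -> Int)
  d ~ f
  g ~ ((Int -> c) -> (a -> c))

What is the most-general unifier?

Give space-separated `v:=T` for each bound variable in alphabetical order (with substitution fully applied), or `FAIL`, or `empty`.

step 1: unify e ~ ((a -> c) -> Int)  [subst: {-} | 2 pending]
  bind e := ((a -> c) -> Int)
step 2: unify d ~ f  [subst: {e:=((a -> c) -> Int)} | 1 pending]
  bind d := f
step 3: unify g ~ ((Int -> c) -> (a -> c))  [subst: {e:=((a -> c) -> Int), d:=f} | 0 pending]
  bind g := ((Int -> c) -> (a -> c))

Answer: d:=f e:=((a -> c) -> Int) g:=((Int -> c) -> (a -> c))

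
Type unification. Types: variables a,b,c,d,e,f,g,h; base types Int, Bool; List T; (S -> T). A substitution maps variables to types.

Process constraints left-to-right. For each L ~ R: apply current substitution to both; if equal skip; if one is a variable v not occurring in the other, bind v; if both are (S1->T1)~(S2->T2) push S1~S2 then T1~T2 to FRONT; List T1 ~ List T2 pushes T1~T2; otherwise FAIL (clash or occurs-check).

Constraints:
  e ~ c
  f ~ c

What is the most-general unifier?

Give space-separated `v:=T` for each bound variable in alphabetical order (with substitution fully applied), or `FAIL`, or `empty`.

Answer: e:=c f:=c

Derivation:
step 1: unify e ~ c  [subst: {-} | 1 pending]
  bind e := c
step 2: unify f ~ c  [subst: {e:=c} | 0 pending]
  bind f := c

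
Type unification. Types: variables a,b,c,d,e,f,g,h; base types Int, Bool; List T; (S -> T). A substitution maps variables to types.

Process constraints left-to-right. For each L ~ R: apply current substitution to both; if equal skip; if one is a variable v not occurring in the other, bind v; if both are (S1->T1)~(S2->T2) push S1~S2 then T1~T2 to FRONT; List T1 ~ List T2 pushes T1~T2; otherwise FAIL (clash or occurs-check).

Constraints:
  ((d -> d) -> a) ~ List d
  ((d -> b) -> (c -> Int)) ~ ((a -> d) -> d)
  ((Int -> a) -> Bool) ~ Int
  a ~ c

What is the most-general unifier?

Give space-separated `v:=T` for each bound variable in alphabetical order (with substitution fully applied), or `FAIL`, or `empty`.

Answer: FAIL

Derivation:
step 1: unify ((d -> d) -> a) ~ List d  [subst: {-} | 3 pending]
  clash: ((d -> d) -> a) vs List d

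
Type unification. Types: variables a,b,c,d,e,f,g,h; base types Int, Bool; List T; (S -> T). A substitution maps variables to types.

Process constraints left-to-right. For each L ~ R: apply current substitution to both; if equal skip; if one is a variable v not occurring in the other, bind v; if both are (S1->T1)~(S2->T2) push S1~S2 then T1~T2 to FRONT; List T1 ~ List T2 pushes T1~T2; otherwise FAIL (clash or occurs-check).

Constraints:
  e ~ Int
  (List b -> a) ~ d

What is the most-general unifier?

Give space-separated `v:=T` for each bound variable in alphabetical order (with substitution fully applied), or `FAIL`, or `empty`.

step 1: unify e ~ Int  [subst: {-} | 1 pending]
  bind e := Int
step 2: unify (List b -> a) ~ d  [subst: {e:=Int} | 0 pending]
  bind d := (List b -> a)

Answer: d:=(List b -> a) e:=Int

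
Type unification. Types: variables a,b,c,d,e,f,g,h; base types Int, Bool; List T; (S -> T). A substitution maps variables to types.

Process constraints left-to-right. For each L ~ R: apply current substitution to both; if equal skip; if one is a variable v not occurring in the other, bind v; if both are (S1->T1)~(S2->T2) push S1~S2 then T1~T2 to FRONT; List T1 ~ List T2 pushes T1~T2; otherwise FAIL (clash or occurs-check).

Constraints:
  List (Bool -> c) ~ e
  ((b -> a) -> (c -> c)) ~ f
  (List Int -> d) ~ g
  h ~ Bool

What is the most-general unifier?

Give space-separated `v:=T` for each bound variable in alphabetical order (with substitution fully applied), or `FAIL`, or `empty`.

step 1: unify List (Bool -> c) ~ e  [subst: {-} | 3 pending]
  bind e := List (Bool -> c)
step 2: unify ((b -> a) -> (c -> c)) ~ f  [subst: {e:=List (Bool -> c)} | 2 pending]
  bind f := ((b -> a) -> (c -> c))
step 3: unify (List Int -> d) ~ g  [subst: {e:=List (Bool -> c), f:=((b -> a) -> (c -> c))} | 1 pending]
  bind g := (List Int -> d)
step 4: unify h ~ Bool  [subst: {e:=List (Bool -> c), f:=((b -> a) -> (c -> c)), g:=(List Int -> d)} | 0 pending]
  bind h := Bool

Answer: e:=List (Bool -> c) f:=((b -> a) -> (c -> c)) g:=(List Int -> d) h:=Bool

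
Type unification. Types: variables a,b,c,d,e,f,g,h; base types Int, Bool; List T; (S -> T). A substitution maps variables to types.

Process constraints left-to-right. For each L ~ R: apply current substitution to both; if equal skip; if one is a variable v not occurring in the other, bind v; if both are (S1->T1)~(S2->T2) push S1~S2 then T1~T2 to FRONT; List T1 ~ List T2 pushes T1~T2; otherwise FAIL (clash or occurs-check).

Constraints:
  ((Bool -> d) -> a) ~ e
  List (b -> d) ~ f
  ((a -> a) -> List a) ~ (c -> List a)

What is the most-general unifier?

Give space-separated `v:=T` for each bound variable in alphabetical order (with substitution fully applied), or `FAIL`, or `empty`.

Answer: c:=(a -> a) e:=((Bool -> d) -> a) f:=List (b -> d)

Derivation:
step 1: unify ((Bool -> d) -> a) ~ e  [subst: {-} | 2 pending]
  bind e := ((Bool -> d) -> a)
step 2: unify List (b -> d) ~ f  [subst: {e:=((Bool -> d) -> a)} | 1 pending]
  bind f := List (b -> d)
step 3: unify ((a -> a) -> List a) ~ (c -> List a)  [subst: {e:=((Bool -> d) -> a), f:=List (b -> d)} | 0 pending]
  -> decompose arrow: push (a -> a)~c, List a~List a
step 4: unify (a -> a) ~ c  [subst: {e:=((Bool -> d) -> a), f:=List (b -> d)} | 1 pending]
  bind c := (a -> a)
step 5: unify List a ~ List a  [subst: {e:=((Bool -> d) -> a), f:=List (b -> d), c:=(a -> a)} | 0 pending]
  -> identical, skip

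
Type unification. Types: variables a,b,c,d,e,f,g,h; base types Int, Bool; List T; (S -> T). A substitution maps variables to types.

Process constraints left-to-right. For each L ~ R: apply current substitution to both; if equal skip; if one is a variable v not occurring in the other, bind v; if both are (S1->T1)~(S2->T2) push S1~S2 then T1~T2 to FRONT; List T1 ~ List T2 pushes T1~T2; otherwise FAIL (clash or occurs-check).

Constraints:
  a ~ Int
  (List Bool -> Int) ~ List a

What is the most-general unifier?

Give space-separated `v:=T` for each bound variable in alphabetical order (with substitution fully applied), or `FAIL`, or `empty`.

Answer: FAIL

Derivation:
step 1: unify a ~ Int  [subst: {-} | 1 pending]
  bind a := Int
step 2: unify (List Bool -> Int) ~ List Int  [subst: {a:=Int} | 0 pending]
  clash: (List Bool -> Int) vs List Int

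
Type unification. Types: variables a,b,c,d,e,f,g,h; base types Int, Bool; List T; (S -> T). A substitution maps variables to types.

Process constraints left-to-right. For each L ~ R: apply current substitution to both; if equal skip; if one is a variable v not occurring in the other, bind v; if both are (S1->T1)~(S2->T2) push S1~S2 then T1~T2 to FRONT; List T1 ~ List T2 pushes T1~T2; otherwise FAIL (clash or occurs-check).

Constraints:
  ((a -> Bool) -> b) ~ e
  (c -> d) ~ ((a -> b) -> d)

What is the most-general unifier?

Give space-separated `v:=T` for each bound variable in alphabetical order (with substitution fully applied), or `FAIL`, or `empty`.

step 1: unify ((a -> Bool) -> b) ~ e  [subst: {-} | 1 pending]
  bind e := ((a -> Bool) -> b)
step 2: unify (c -> d) ~ ((a -> b) -> d)  [subst: {e:=((a -> Bool) -> b)} | 0 pending]
  -> decompose arrow: push c~(a -> b), d~d
step 3: unify c ~ (a -> b)  [subst: {e:=((a -> Bool) -> b)} | 1 pending]
  bind c := (a -> b)
step 4: unify d ~ d  [subst: {e:=((a -> Bool) -> b), c:=(a -> b)} | 0 pending]
  -> identical, skip

Answer: c:=(a -> b) e:=((a -> Bool) -> b)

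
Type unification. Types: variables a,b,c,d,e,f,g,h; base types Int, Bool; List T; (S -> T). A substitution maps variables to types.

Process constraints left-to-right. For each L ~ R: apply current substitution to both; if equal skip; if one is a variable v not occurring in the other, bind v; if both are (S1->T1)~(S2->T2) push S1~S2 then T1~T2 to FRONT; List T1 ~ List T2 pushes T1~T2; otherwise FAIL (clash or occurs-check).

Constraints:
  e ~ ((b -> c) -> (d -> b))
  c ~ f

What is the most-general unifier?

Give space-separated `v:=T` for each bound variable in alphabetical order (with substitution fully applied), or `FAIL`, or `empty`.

Answer: c:=f e:=((b -> f) -> (d -> b))

Derivation:
step 1: unify e ~ ((b -> c) -> (d -> b))  [subst: {-} | 1 pending]
  bind e := ((b -> c) -> (d -> b))
step 2: unify c ~ f  [subst: {e:=((b -> c) -> (d -> b))} | 0 pending]
  bind c := f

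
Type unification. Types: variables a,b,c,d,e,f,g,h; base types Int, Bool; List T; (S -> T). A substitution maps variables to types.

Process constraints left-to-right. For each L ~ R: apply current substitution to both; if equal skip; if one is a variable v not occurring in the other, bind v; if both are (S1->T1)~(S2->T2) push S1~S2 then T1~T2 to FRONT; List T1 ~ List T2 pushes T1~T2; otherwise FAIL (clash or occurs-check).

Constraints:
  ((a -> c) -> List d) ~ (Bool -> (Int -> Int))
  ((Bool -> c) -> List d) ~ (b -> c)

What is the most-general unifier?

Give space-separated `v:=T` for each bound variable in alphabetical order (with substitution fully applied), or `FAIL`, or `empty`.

step 1: unify ((a -> c) -> List d) ~ (Bool -> (Int -> Int))  [subst: {-} | 1 pending]
  -> decompose arrow: push (a -> c)~Bool, List d~(Int -> Int)
step 2: unify (a -> c) ~ Bool  [subst: {-} | 2 pending]
  clash: (a -> c) vs Bool

Answer: FAIL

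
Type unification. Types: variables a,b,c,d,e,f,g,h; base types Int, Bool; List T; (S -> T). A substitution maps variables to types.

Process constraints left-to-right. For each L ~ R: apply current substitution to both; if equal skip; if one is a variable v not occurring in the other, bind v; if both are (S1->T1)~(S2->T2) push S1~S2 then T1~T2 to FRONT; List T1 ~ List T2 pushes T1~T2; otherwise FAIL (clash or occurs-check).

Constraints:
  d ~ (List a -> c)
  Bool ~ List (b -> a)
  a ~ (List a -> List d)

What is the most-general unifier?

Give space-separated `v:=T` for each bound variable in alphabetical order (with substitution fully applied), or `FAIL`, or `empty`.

Answer: FAIL

Derivation:
step 1: unify d ~ (List a -> c)  [subst: {-} | 2 pending]
  bind d := (List a -> c)
step 2: unify Bool ~ List (b -> a)  [subst: {d:=(List a -> c)} | 1 pending]
  clash: Bool vs List (b -> a)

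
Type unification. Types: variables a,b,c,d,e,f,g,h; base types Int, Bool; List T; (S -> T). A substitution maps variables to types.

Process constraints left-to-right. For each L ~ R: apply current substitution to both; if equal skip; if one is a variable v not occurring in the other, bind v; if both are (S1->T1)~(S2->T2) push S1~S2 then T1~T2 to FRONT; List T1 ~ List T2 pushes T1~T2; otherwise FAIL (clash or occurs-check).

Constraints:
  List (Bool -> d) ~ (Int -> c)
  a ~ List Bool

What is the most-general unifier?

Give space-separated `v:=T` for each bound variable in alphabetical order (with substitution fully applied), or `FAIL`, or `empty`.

Answer: FAIL

Derivation:
step 1: unify List (Bool -> d) ~ (Int -> c)  [subst: {-} | 1 pending]
  clash: List (Bool -> d) vs (Int -> c)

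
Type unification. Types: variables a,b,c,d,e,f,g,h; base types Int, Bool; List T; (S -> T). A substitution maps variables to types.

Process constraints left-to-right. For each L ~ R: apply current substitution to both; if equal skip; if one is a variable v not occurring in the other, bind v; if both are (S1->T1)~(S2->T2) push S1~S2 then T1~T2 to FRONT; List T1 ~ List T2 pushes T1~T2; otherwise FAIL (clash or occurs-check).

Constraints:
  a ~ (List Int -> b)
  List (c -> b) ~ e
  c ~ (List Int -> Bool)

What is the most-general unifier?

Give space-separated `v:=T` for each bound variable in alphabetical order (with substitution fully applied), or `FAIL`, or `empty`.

Answer: a:=(List Int -> b) c:=(List Int -> Bool) e:=List ((List Int -> Bool) -> b)

Derivation:
step 1: unify a ~ (List Int -> b)  [subst: {-} | 2 pending]
  bind a := (List Int -> b)
step 2: unify List (c -> b) ~ e  [subst: {a:=(List Int -> b)} | 1 pending]
  bind e := List (c -> b)
step 3: unify c ~ (List Int -> Bool)  [subst: {a:=(List Int -> b), e:=List (c -> b)} | 0 pending]
  bind c := (List Int -> Bool)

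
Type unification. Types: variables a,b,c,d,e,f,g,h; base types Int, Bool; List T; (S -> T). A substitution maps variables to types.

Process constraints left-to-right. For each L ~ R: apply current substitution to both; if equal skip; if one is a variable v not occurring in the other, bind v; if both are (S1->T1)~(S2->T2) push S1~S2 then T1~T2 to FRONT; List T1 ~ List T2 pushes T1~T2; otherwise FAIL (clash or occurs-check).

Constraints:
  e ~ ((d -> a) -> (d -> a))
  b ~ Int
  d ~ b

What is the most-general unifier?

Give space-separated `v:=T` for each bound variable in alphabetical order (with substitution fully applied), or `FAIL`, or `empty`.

Answer: b:=Int d:=Int e:=((Int -> a) -> (Int -> a))

Derivation:
step 1: unify e ~ ((d -> a) -> (d -> a))  [subst: {-} | 2 pending]
  bind e := ((d -> a) -> (d -> a))
step 2: unify b ~ Int  [subst: {e:=((d -> a) -> (d -> a))} | 1 pending]
  bind b := Int
step 3: unify d ~ Int  [subst: {e:=((d -> a) -> (d -> a)), b:=Int} | 0 pending]
  bind d := Int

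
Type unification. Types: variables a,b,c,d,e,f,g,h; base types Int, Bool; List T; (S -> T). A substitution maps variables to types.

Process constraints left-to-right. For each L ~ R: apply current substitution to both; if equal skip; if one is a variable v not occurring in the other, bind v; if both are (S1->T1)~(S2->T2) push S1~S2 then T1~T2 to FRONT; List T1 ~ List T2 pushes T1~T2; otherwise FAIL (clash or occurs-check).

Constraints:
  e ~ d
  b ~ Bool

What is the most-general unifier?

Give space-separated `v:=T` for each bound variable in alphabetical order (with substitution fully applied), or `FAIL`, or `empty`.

Answer: b:=Bool e:=d

Derivation:
step 1: unify e ~ d  [subst: {-} | 1 pending]
  bind e := d
step 2: unify b ~ Bool  [subst: {e:=d} | 0 pending]
  bind b := Bool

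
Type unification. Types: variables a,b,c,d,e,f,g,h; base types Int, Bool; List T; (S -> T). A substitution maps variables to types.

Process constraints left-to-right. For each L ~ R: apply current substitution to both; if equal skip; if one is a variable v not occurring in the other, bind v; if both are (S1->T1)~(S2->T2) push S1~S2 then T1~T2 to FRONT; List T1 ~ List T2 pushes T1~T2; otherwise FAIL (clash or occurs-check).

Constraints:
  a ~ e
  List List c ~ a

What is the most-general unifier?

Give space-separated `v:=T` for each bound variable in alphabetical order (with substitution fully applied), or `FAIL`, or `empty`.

Answer: a:=List List c e:=List List c

Derivation:
step 1: unify a ~ e  [subst: {-} | 1 pending]
  bind a := e
step 2: unify List List c ~ e  [subst: {a:=e} | 0 pending]
  bind e := List List c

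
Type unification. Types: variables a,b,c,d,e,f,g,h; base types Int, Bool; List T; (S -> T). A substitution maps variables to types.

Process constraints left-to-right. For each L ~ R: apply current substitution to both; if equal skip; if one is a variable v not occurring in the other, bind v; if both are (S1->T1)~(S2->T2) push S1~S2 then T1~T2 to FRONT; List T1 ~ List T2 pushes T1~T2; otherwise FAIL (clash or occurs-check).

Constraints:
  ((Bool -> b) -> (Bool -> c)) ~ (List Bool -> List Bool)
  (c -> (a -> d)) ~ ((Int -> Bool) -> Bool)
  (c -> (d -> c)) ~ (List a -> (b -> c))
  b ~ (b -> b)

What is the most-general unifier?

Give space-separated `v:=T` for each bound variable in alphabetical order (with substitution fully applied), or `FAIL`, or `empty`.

step 1: unify ((Bool -> b) -> (Bool -> c)) ~ (List Bool -> List Bool)  [subst: {-} | 3 pending]
  -> decompose arrow: push (Bool -> b)~List Bool, (Bool -> c)~List Bool
step 2: unify (Bool -> b) ~ List Bool  [subst: {-} | 4 pending]
  clash: (Bool -> b) vs List Bool

Answer: FAIL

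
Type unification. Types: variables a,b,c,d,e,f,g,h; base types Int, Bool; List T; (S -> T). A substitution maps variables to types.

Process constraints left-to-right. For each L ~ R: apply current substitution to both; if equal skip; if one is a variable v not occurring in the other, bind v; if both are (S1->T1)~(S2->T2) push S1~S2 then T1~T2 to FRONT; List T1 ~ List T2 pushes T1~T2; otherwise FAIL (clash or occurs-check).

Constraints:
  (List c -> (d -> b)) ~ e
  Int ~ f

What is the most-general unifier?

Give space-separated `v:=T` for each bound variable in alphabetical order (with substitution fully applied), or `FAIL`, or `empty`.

step 1: unify (List c -> (d -> b)) ~ e  [subst: {-} | 1 pending]
  bind e := (List c -> (d -> b))
step 2: unify Int ~ f  [subst: {e:=(List c -> (d -> b))} | 0 pending]
  bind f := Int

Answer: e:=(List c -> (d -> b)) f:=Int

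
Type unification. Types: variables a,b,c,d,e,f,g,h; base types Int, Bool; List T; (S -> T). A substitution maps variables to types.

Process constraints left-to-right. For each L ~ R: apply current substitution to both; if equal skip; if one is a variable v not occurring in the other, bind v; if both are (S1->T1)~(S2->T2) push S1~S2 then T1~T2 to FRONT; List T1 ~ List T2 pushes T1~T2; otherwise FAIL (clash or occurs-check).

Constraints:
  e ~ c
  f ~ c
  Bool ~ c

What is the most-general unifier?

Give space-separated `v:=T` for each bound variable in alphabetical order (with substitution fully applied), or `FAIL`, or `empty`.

step 1: unify e ~ c  [subst: {-} | 2 pending]
  bind e := c
step 2: unify f ~ c  [subst: {e:=c} | 1 pending]
  bind f := c
step 3: unify Bool ~ c  [subst: {e:=c, f:=c} | 0 pending]
  bind c := Bool

Answer: c:=Bool e:=Bool f:=Bool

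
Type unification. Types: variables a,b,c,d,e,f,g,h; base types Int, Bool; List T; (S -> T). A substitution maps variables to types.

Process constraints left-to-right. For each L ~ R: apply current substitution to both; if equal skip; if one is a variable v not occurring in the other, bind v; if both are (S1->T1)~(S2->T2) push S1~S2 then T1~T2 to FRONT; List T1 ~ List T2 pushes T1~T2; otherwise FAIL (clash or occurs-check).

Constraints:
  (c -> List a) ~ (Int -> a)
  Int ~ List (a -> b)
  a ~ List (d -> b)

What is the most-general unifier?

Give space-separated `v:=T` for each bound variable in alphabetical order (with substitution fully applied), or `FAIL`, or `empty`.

Answer: FAIL

Derivation:
step 1: unify (c -> List a) ~ (Int -> a)  [subst: {-} | 2 pending]
  -> decompose arrow: push c~Int, List a~a
step 2: unify c ~ Int  [subst: {-} | 3 pending]
  bind c := Int
step 3: unify List a ~ a  [subst: {c:=Int} | 2 pending]
  occurs-check fail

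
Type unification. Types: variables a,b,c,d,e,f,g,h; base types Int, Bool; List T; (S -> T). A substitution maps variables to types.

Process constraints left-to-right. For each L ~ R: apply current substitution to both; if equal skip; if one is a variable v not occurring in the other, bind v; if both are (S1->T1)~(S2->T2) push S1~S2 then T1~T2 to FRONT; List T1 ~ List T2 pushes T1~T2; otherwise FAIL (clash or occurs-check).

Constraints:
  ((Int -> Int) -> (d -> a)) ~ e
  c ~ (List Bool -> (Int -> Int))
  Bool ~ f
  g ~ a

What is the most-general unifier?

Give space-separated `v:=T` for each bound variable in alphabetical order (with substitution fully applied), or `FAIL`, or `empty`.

step 1: unify ((Int -> Int) -> (d -> a)) ~ e  [subst: {-} | 3 pending]
  bind e := ((Int -> Int) -> (d -> a))
step 2: unify c ~ (List Bool -> (Int -> Int))  [subst: {e:=((Int -> Int) -> (d -> a))} | 2 pending]
  bind c := (List Bool -> (Int -> Int))
step 3: unify Bool ~ f  [subst: {e:=((Int -> Int) -> (d -> a)), c:=(List Bool -> (Int -> Int))} | 1 pending]
  bind f := Bool
step 4: unify g ~ a  [subst: {e:=((Int -> Int) -> (d -> a)), c:=(List Bool -> (Int -> Int)), f:=Bool} | 0 pending]
  bind g := a

Answer: c:=(List Bool -> (Int -> Int)) e:=((Int -> Int) -> (d -> a)) f:=Bool g:=a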